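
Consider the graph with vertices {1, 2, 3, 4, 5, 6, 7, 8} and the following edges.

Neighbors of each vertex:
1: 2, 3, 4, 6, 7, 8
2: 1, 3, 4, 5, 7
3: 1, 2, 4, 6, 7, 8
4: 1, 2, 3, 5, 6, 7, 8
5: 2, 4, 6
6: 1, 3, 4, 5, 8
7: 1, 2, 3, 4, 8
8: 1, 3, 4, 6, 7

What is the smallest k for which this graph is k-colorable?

5

1, 3, 4, 6, 8 are mutually adjacent (a clique of size 5), so at least 5 colors are needed.
5 colors suffice: color a → {4}; color b → {3, 5}; color c → {1}; color d → {6, 7}; color e → {2, 8}. No two adjacent vertices share a color.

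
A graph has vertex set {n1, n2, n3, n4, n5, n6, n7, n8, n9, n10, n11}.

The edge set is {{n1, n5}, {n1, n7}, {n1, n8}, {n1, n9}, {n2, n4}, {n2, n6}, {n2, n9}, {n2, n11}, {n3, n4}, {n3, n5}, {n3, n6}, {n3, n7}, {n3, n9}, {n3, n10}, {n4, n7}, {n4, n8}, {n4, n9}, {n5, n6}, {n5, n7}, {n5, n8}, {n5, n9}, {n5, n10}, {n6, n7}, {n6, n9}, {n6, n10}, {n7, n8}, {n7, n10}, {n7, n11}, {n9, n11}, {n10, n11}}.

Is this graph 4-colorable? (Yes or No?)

n3, n5, n6, n7, n10 are mutually adjacent (a clique of size 5), so at least 5 colors are needed.
So 4 colors are not enough.

No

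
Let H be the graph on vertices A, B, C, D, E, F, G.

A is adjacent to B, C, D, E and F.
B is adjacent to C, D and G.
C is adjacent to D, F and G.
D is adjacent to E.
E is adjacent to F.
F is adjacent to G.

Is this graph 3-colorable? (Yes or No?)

A, B, C, D are mutually adjacent (a clique of size 4), so at least 4 colors are needed.
So 3 colors are not enough.

No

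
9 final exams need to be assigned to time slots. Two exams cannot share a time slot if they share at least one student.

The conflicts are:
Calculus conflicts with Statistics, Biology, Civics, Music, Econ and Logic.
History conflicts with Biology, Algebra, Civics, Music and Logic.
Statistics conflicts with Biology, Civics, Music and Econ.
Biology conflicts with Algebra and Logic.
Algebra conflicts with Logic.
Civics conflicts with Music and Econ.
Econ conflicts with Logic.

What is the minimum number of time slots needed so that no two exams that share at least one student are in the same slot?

Calculus, Statistics, Civics, Econ pairwise conflict, so at least 4 time slots are needed.
4 time slots suffice: time slot 1 → {Calculus, History}; time slot 2 → {Civics, Logic}; time slot 3 → {Statistics, Algebra}; time slot 4 → {Biology, Music, Econ}. Each listed conflict is separated.

4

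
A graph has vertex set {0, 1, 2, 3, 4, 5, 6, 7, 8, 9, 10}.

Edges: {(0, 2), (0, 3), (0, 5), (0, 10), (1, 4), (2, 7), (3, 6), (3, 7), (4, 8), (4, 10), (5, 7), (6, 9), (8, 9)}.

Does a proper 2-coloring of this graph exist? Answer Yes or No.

No

The cycle 9-8-4-10-0-3-6-9 has odd length 7, so it cannot be 2-colored; at least 3 colors are needed.
So 2 colors are not enough.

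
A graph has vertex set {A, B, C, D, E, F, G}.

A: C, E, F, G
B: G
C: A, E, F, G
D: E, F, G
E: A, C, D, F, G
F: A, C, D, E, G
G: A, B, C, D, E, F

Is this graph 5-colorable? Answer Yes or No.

The chromatic number is 5. A, C, E, F, G form a clique, so at least 5 colors are needed.
5 colors suffice: color 1 → {G}; color 2 → {B, F}; color 3 → {E}; color 4 → {A, D}; color 5 → {C}.
That is already a proper 5-coloring.

Yes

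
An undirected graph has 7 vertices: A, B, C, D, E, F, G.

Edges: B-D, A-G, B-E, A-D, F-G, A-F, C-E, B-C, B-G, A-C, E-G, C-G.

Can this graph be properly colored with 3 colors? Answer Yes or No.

B, C, E, G are pairwise adjacent (a clique of size 4), so at least 4 colors are needed.
So 3 colors are not enough.

No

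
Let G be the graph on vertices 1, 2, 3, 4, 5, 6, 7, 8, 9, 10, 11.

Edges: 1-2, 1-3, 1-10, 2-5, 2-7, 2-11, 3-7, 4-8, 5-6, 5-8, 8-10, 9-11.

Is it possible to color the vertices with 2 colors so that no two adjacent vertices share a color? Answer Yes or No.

The cycle 1-2-5-8-10-1 has odd length 5, so it cannot be 2-colored; at least 3 colors are needed.
So 2 colors are not enough.

No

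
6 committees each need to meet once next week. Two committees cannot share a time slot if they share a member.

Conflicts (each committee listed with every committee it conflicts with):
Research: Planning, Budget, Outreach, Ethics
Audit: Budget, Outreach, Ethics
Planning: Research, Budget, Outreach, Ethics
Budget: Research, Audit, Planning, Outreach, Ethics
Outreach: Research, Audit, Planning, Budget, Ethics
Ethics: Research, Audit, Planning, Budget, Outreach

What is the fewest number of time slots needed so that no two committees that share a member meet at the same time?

Research, Planning, Budget, Outreach, Ethics pairwise conflict, so at least 5 time slots are needed.
A valid assignment using 5 time slots: Research=4, Audit=4, Planning=5, Budget=2, Outreach=1, Ethics=3. No two conflicting committees share a time slot.

5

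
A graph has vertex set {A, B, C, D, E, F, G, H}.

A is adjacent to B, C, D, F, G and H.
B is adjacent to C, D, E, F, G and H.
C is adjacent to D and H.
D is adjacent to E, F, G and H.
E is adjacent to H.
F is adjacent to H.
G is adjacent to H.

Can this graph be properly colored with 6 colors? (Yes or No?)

The chromatic number is 5. A, B, D, F, H are mutually adjacent (a clique of size 5), so at least 5 colors are needed.
5 colors suffice: color 1 → {H}; color 2 → {B}; color 3 → {D}; color 4 → {A, E}; color 5 → {C, F, G}.
Since 6 ≥ 5, a proper 6-coloring certainly exists.

Yes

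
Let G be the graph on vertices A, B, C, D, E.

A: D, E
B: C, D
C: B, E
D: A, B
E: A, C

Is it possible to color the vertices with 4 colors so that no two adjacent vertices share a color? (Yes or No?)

Yes

The chromatic number is 3. The cycle D-B-C-E-A-D has odd length 5, so it cannot be 2-colored; at least 3 colors are needed.
A valid assignment using 3 colors: A=1, B=2, C=1, D=3, E=2.
Since 4 ≥ 3, a proper 4-coloring certainly exists.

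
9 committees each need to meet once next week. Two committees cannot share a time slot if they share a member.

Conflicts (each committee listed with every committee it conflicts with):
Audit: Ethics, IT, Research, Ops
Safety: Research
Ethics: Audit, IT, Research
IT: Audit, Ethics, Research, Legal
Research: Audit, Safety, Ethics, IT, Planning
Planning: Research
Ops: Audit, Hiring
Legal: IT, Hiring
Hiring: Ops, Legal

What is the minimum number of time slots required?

4

Audit, Ethics, IT, Research are mutually in conflict, so at least 4 time slots are needed.
4 time slots suffice: Audit=2, Safety=2, Ethics=4, IT=3, Research=1, Planning=2, Ops=1, Legal=1, Hiring=2. Each listed conflict is separated.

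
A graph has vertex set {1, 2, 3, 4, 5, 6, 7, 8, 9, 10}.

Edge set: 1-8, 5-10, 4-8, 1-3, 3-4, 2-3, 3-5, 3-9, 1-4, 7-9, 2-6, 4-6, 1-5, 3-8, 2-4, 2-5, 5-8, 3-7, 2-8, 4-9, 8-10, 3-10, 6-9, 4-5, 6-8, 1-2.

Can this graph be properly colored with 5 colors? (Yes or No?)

No

1, 2, 3, 4, 5, 8 are pairwise adjacent (a clique of size 6), so at least 6 colors are needed.
So 5 colors are not enough.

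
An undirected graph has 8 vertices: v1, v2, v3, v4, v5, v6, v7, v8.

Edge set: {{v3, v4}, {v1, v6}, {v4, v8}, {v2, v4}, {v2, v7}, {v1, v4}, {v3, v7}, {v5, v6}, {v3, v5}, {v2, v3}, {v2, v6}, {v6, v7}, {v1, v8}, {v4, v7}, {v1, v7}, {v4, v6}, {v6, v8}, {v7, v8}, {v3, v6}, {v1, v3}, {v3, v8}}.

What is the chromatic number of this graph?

6

v1, v3, v4, v6, v7, v8 are mutually adjacent (a clique of size 6), so at least 6 colors are needed.
A valid assignment using 6 colors: v1=6, v2=5, v3=1, v4=3, v5=3, v6=2, v7=4, v8=5. Every edge joins two different colors.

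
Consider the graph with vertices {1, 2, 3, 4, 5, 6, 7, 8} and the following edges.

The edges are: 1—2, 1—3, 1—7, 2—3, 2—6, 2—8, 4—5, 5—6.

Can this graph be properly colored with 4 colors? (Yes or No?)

Yes

The chromatic number is 3. 1, 2, 3 are mutually adjacent, so at least 3 colors are needed.
A valid assignment using 3 colors: 1=blue, 2=red, 3=green, 4=blue, 5=red, 6=blue, 7=red, 8=blue.
Since 4 ≥ 3, a proper 4-coloring certainly exists.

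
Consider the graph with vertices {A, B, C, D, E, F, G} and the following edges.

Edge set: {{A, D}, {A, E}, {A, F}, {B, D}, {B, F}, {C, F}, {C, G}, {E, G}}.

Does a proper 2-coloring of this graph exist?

No

The cycle C-F-A-E-G-C has odd length 5, so it cannot be 2-colored; at least 3 colors are needed.
So 2 colors are not enough.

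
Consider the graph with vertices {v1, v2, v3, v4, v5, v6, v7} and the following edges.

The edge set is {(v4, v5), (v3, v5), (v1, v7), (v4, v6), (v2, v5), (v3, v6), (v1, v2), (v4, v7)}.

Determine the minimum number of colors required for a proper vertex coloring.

The cycle v1-v7-v4-v5-v2-v1 has odd length 5, so it cannot be 2-colored; at least 3 colors are needed.
3 colors suffice: v1=2, v2=3, v3=2, v4=2, v5=1, v6=1, v7=1. No two adjacent vertices share a color.

3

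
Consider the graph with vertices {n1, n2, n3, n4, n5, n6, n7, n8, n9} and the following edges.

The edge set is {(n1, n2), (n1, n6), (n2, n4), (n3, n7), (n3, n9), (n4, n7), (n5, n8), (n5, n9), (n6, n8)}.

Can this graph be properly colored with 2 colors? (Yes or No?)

The cycle n7-n4-n2-n1-n6-n8-n5-n9-n3-n7 has odd length 9, so it cannot be 2-colored; at least 3 colors are needed.
So 2 colors are not enough.

No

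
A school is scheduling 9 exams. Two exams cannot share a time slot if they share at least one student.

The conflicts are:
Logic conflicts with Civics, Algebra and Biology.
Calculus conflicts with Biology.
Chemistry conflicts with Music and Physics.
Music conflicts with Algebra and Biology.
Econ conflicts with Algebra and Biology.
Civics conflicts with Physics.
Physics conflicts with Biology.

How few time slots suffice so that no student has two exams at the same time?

Calculus and Biology conflict, so at least 2 time slots are needed.
A valid assignment using 2 time slots: Logic=2, Calculus=2, Chemistry=1, Music=2, Econ=2, Civics=1, Physics=2, Algebra=1, Biology=1. No two conflicting exams share a time slot.

2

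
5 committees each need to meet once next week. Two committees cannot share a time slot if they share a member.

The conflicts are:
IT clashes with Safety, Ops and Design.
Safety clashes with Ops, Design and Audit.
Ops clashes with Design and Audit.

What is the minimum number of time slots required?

4

IT, Safety, Ops, Design all conflict with each other, so at least 4 time slots are needed.
4 time slots suffice: time slot 1 → {Ops}; time slot 2 → {Safety}; time slot 3 → {Design, Audit}; time slot 4 → {IT}. Each listed conflict is separated.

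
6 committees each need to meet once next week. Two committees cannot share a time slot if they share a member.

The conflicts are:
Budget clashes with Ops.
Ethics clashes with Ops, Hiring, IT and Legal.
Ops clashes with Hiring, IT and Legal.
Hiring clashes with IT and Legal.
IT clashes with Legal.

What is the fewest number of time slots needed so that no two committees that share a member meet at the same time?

Ethics, Ops, Hiring, IT, Legal pairwise conflict, so at least 5 time slots are needed.
Using 5 time slots: Budget=2, Ethics=4, Ops=1, Hiring=3, IT=2, Legal=5. No two conflicting committees share a time slot.

5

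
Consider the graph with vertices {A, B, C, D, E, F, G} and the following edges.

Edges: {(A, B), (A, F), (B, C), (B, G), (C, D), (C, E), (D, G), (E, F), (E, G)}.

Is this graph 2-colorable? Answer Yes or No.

No

The cycle B-A-F-E-G-B has odd length 5, so it cannot be 2-colored; at least 3 colors are needed.
So 2 colors are not enough.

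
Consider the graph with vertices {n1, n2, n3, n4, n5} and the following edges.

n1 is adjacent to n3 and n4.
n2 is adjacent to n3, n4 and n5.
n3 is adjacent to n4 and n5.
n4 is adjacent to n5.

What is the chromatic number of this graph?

4

n2, n3, n4, n5 are mutually adjacent (a clique of size 4), so at least 4 colors are needed.
4 colors suffice: color 1 → {n4}; color 2 → {n3}; color 3 → {n1, n5}; color 4 → {n2}. Each edge has distinct colors on its endpoints.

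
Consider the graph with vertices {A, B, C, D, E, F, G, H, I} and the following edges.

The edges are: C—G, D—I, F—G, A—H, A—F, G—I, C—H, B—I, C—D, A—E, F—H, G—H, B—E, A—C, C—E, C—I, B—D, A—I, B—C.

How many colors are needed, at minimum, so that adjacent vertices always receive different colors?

4

B, C, D, I form a clique, so at least 4 colors are needed.
One proper 4-coloring: A=3, B=3, C=1, D=4, E=2, F=1, G=3, H=2, I=2. No two adjacent vertices share a color.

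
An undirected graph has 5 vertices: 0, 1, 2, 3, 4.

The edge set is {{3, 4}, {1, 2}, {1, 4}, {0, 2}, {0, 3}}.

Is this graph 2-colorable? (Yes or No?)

No

The cycle 2-1-4-3-0-2 has odd length 5, so it cannot be 2-colored; at least 3 colors are needed.
So 2 colors are not enough.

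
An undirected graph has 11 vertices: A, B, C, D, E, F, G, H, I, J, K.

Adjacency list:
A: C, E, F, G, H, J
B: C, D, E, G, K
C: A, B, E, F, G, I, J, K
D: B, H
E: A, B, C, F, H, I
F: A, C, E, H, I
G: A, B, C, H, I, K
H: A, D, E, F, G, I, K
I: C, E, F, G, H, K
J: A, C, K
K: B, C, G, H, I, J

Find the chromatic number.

A, E, F, H form a clique, so at least 4 colors are needed.
4 colors suffice: color 1 → {C, H}; color 2 → {A, B, I}; color 3 → {D, E, K}; color 4 → {F, G, J}. Every edge joins two different colors.

4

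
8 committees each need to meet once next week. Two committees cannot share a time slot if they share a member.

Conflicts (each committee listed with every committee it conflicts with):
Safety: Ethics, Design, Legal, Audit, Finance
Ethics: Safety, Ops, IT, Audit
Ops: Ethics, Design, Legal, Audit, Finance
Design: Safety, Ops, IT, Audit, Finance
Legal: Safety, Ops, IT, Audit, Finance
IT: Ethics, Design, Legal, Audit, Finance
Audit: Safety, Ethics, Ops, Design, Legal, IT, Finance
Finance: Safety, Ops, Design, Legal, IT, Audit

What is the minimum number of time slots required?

4

Safety, Design, Audit, Finance all conflict with each other, so at least 4 time slots are needed.
A valid assignment using 4 time slots: Safety=3, Ethics=2, Ops=3, Design=4, Legal=4, IT=3, Audit=1, Finance=2. Each listed conflict is separated.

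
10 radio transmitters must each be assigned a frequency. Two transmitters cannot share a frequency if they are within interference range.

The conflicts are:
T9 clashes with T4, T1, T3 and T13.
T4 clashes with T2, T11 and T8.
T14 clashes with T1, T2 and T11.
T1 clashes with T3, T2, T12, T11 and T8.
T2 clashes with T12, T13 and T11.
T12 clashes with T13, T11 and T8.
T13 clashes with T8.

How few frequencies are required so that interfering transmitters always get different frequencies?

4

T14, T1, T2, T11 are mutually in conflict, so at least 4 frequencies are needed.
4 frequencies suffice: frequency 1 → {T4, T1, T13}; frequency 2 → {T9, T2, T8}; frequency 3 → {T3, T11}; frequency 4 → {T14, T12}. No two conflicting transmitters share a frequency.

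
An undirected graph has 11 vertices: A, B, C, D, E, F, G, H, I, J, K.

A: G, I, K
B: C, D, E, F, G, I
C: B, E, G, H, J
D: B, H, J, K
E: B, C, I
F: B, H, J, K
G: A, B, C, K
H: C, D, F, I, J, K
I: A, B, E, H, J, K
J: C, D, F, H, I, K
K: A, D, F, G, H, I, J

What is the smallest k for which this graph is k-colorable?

4

D, H, J, K are mutually adjacent (a clique of size 4), so at least 4 colors are needed.
4 colors suffice: color red → {B, K}; color blue → {C, D, F, I}; color green → {E, G, J}; color yellow → {A, H}. Every edge joins two different colors.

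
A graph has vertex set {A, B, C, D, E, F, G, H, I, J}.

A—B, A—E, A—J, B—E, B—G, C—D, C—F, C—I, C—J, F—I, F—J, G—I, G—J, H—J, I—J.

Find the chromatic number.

4

C, F, I, J form a clique, so at least 4 colors are needed.
One proper 4-coloring: A=2, B=1, C=3, D=1, E=3, F=4, G=3, H=2, I=2, J=1. Every edge joins two different colors.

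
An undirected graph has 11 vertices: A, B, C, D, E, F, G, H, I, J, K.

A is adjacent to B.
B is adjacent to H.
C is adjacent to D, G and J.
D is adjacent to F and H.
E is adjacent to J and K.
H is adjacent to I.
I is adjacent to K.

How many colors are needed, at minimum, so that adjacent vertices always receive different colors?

The cycle I-H-D-C-J-E-K-I has odd length 7, so it cannot be 2-colored; at least 3 colors are needed.
3 colors suffice: color 1 → {A, C, E, F, H}; color 2 → {B, D, G, J, K}; color 3 → {I}. No two adjacent vertices share a color.

3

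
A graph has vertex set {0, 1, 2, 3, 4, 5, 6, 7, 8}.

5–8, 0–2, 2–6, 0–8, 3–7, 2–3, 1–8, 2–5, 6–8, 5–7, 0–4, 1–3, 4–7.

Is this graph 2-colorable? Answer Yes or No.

The cycle 7-5-2-0-4-7 has odd length 5, so it cannot be 2-colored; at least 3 colors are needed.
So 2 colors are not enough.

No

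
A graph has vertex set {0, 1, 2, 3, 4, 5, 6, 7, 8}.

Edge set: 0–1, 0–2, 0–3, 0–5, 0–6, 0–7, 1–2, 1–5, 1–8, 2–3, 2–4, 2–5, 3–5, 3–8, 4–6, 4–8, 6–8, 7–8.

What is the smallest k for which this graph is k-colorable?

0, 1, 2, 5 form a clique, so at least 4 colors are needed.
4 colors suffice: color red → {0, 8}; color blue → {2, 6, 7}; color green → {1, 3, 4}; color yellow → {5}. No two adjacent vertices share a color.

4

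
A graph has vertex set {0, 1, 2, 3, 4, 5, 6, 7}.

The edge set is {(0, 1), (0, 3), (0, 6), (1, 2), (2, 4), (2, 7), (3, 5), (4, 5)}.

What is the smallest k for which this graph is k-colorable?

0 and 1 are adjacent, so at least 2 colors are needed.
2 colors suffice: color red → {0, 2, 5}; color blue → {1, 3, 4, 6, 7}. Each edge has distinct colors on its endpoints.

2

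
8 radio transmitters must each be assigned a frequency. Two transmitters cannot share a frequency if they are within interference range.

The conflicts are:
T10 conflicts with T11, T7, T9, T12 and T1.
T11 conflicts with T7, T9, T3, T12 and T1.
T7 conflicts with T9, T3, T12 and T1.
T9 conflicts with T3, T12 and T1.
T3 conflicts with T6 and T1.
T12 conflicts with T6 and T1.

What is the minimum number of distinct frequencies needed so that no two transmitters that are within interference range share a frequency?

T10, T11, T7, T9, T12, T1 are mutually in conflict, so at least 6 frequencies are needed.
6 frequencies suffice: T10=6, T11=1, T7=3, T9=4, T3=5, T12=5, T6=1, T1=2. Each listed conflict is separated.

6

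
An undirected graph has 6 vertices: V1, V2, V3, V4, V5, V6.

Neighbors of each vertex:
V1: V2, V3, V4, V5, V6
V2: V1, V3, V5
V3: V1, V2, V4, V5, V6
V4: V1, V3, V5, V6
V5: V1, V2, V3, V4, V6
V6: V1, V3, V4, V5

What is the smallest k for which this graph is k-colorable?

V1, V3, V4, V5, V6 form a clique, so at least 5 colors are needed.
5 colors suffice: color 1 → {V1}; color 2 → {V3}; color 3 → {V5}; color 4 → {V2, V6}; color 5 → {V4}. No two adjacent vertices share a color.

5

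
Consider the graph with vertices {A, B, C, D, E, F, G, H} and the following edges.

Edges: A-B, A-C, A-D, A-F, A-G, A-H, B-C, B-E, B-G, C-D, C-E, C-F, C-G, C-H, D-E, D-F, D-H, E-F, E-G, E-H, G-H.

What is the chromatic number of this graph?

C, D, E, H are pairwise adjacent (a clique of size 4), so at least 4 colors are needed.
One proper 4-coloring: A=blue, B=yellow, C=red, D=green, E=blue, F=yellow, G=green, H=yellow. Every edge joins two different colors.

4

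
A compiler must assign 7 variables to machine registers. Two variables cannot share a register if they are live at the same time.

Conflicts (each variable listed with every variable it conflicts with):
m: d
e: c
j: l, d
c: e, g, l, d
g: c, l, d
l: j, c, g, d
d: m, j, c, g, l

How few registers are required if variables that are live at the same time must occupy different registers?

c, g, l, d are mutually in conflict, so at least 4 registers are needed.
4 registers suffice: register 1 → {e, d}; register 2 → {m, l}; register 3 → {j, c}; register 4 → {g}. Every pair that conflicts lands in different registers.

4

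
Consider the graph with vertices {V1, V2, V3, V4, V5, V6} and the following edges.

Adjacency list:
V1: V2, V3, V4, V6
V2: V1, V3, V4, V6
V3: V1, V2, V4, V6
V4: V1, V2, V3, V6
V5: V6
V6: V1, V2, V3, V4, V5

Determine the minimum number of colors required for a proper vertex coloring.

V1, V2, V3, V4, V6 form a clique, so at least 5 colors are needed.
A valid assignment using 5 colors: V1=4, V2=5, V3=2, V4=3, V5=2, V6=1. No two adjacent vertices share a color.

5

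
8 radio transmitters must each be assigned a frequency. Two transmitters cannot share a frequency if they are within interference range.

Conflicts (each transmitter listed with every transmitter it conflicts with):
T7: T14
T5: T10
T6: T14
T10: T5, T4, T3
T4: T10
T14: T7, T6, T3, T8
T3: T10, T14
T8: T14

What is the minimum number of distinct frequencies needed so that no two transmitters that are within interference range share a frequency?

T10 and T4 conflict, so at least 2 frequencies are needed.
Using 2 frequencies: T7=2, T5=2, T6=2, T10=1, T4=2, T14=1, T3=2, T8=2. No two conflicting transmitters share a frequency.

2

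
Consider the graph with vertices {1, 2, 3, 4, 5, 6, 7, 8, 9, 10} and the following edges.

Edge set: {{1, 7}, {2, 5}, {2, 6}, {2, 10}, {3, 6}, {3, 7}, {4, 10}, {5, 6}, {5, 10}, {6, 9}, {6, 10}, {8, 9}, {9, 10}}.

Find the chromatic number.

4

2, 5, 6, 10 are mutually adjacent (a clique of size 4), so at least 4 colors are needed.
One proper 4-coloring: 1=red, 2=green, 3=red, 4=blue, 5=yellow, 6=blue, 7=blue, 8=red, 9=green, 10=red. No two adjacent vertices share a color.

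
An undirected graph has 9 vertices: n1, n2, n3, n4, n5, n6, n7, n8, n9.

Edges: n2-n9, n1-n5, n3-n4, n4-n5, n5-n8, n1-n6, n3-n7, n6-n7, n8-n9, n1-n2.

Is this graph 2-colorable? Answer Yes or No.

No

The cycle n1-n5-n8-n9-n2-n1 has odd length 5, so it cannot be 2-colored; at least 3 colors are needed.
So 2 colors are not enough.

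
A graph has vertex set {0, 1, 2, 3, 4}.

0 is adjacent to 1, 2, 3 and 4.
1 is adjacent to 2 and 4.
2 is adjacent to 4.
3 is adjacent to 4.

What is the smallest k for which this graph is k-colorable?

4

0, 1, 2, 4 are pairwise adjacent (a clique of size 4), so at least 4 colors are needed.
4 colors suffice: color red → {0}; color blue → {4}; color green → {1, 3}; color yellow → {2}. No two adjacent vertices share a color.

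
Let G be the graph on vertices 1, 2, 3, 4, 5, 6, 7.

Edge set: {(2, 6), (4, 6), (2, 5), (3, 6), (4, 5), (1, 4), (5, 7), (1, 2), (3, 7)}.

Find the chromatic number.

The cycle 6-3-7-5-4-6 has odd length 5, so it cannot be 2-colored; at least 3 colors are needed.
One proper 3-coloring: 1=red, 2=blue, 3=green, 4=blue, 5=red, 6=red, 7=blue. No two adjacent vertices share a color.

3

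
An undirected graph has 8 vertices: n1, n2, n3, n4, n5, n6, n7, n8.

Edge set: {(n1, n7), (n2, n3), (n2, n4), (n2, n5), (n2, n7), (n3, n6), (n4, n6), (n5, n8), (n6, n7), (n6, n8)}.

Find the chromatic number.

The cycle n2-n4-n6-n8-n5-n2 has odd length 5, so it cannot be 2-colored; at least 3 colors are needed.
3 colors suffice: color 1 → {n1, n2, n6}; color 2 → {n3, n4, n5, n7}; color 3 → {n8}. No two adjacent vertices share a color.

3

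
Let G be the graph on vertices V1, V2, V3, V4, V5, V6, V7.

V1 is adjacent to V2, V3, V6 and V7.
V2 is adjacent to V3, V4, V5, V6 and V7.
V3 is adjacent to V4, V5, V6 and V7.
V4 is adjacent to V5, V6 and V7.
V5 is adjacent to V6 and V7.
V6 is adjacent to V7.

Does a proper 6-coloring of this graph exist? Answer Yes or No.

The chromatic number is 6. V2, V3, V4, V5, V6, V7 form a clique, so at least 6 colors are needed.
6 colors suffice: V1=5, V2=3, V3=2, V4=5, V5=6, V6=1, V7=4.
That is already a proper 6-coloring.

Yes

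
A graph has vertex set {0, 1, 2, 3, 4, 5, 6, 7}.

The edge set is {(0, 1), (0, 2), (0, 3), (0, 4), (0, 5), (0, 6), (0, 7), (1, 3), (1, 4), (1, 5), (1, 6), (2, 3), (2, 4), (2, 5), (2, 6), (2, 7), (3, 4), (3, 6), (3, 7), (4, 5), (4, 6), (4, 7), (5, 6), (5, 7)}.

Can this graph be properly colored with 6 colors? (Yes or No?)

Yes

The chromatic number is 5. 0, 1, 3, 4, 6 are pairwise adjacent (a clique of size 5), so at least 5 colors are needed.
5 colors suffice: 0=a, 1=c, 2=c, 3=d, 4=b, 5=d, 6=e, 7=e.
Since 6 ≥ 5, a proper 6-coloring certainly exists.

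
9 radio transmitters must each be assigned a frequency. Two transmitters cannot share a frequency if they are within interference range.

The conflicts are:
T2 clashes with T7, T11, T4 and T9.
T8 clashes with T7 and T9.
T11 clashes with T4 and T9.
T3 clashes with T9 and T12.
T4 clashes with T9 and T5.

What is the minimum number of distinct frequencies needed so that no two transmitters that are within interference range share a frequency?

T2, T11, T4, T9 all conflict with each other, so at least 4 frequencies are needed.
4 frequencies suffice: frequency 1 → {T7, T9, T5, T12}; frequency 2 → {T8, T3, T4}; frequency 3 → {T2}; frequency 4 → {T11}. Each listed conflict is separated.

4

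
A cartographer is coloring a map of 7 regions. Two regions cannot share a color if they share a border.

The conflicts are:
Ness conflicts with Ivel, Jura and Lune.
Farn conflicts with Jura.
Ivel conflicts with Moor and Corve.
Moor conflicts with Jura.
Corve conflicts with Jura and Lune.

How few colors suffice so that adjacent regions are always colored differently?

Moor and Jura conflict, so at least 2 colors are needed.
One proper 2-coloring: Ness=2, Farn=2, Ivel=1, Moor=2, Corve=2, Jura=1, Lune=1. Every pair that conflicts lands in different colors.

2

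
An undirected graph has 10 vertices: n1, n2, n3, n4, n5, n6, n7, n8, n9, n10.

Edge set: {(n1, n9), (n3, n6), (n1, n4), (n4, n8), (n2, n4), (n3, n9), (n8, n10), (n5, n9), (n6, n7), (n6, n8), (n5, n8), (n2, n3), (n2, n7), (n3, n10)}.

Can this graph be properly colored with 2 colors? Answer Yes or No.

No

The cycle n3-n6-n8-n4-n2-n3 has odd length 5, so it cannot be 2-colored; at least 3 colors are needed.
So 2 colors are not enough.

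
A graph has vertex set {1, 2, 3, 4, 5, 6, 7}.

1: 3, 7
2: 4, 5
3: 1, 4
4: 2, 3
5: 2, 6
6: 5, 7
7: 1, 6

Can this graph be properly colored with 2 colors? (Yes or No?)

The cycle 6-5-2-4-3-1-7-6 has odd length 7, so it cannot be 2-colored; at least 3 colors are needed.
So 2 colors are not enough.

No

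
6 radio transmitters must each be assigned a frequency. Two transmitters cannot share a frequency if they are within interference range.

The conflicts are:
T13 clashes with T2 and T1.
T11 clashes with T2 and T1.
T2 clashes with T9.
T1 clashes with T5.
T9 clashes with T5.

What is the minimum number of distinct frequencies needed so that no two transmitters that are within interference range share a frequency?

3

The cycle T2-T9-T5-T1-T13-T2 has odd length 5, so it cannot be 2-colored; at least 3 frequencies are needed.
A valid assignment using 3 frequencies: T13=2, T11=2, T2=1, T1=1, T9=3, T5=2. Every pair that conflicts lands in different frequencies.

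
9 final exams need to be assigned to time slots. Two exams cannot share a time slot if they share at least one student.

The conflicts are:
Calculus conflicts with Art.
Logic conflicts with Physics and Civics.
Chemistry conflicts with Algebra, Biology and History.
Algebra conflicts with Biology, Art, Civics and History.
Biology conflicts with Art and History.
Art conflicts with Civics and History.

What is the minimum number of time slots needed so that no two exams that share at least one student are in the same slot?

Algebra, Biology, Art, History are mutually in conflict, so at least 4 time slots are needed.
4 time slots suffice: time slot 1 → {Calculus, Logic, Algebra}; time slot 2 → {Physics, Chemistry, Art}; time slot 3 → {Biology, Civics}; time slot 4 → {History}. No two conflicting exams share a time slot.

4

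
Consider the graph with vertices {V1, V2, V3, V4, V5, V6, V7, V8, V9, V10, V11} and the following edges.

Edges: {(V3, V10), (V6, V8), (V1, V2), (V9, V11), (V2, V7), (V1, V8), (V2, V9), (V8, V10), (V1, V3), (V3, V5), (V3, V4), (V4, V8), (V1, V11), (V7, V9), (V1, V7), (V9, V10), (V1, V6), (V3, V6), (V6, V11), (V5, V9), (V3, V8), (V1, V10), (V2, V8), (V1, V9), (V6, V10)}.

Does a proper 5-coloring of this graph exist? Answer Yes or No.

Yes

The chromatic number is 5. V1, V3, V6, V8, V10 are mutually adjacent (a clique of size 5), so at least 5 colors are needed.
5 colors suffice: V1=R, V2=Y, V3=B, V4=R, V5=R, V6=P, V7=G, V8=G, V9=B, V10=Y, V11=G.
That is already a proper 5-coloring.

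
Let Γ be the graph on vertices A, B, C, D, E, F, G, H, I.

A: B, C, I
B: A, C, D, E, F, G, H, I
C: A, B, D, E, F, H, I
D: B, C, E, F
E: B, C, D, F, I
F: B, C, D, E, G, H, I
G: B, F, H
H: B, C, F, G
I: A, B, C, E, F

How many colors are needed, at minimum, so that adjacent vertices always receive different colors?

B, C, E, F, I are pairwise adjacent (a clique of size 5), so at least 5 colors are needed.
One proper 5-coloring: A=2, B=1, C=3, D=4, E=5, F=2, G=3, H=4, I=4. Each edge has distinct colors on its endpoints.

5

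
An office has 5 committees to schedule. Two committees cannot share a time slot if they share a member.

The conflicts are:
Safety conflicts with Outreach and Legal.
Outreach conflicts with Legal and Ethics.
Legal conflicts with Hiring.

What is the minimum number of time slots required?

3

Safety, Outreach, Legal pairwise conflict, so at least 3 time slots are needed.
3 time slots suffice: time slot 1 → {Legal, Ethics}; time slot 2 → {Outreach, Hiring}; time slot 3 → {Safety}. Every pair that conflicts lands in different time slots.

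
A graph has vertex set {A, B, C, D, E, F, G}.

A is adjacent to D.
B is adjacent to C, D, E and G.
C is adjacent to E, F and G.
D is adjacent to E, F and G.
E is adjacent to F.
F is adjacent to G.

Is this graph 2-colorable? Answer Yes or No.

No

B, C, G are mutually adjacent, so at least 3 colors are needed.
So 2 colors are not enough.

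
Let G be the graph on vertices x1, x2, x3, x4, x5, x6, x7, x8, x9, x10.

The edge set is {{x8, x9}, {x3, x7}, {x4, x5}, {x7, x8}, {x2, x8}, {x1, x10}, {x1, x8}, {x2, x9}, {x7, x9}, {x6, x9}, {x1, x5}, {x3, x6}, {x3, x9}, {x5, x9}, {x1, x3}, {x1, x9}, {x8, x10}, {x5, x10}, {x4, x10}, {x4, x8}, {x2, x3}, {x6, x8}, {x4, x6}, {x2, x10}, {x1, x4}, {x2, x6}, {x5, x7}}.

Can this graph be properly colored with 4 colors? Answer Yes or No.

The chromatic number is 4. x2, x3, x6, x9 are pairwise adjacent (a clique of size 4), so at least 4 colors are needed.
A valid assignment using 4 colors: x1=G, x2=G, x3=R, x4=B, x5=R, x6=Y, x7=G, x8=R, x9=B, x10=Y.
That is already a proper 4-coloring.

Yes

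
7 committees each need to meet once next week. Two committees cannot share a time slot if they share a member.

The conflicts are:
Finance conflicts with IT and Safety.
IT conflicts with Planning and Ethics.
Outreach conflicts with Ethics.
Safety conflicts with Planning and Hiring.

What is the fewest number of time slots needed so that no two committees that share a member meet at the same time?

2

Outreach and Ethics conflict, so at least 2 time slots are needed.
2 time slots suffice: time slot 1 → {IT, Outreach, Safety}; time slot 2 → {Finance, Planning, Hiring, Ethics}. Each listed conflict is separated.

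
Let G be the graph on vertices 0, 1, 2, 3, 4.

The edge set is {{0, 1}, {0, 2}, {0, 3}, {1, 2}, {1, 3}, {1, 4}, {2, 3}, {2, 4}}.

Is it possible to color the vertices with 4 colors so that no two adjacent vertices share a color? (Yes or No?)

Yes

The chromatic number is 4. 0, 1, 2, 3 form a clique, so at least 4 colors are needed.
4 colors suffice: 0=green, 1=blue, 2=red, 3=yellow, 4=green.
That is already a proper 4-coloring.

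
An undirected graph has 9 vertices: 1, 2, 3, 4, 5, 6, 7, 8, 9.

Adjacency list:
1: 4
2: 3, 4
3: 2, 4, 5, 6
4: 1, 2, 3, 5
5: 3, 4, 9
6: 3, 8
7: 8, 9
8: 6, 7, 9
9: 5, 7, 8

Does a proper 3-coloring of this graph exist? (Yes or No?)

The chromatic number is 3. 7, 8, 9 are mutually adjacent, so at least 3 colors are needed.
One proper 3-coloring: 1=blue, 2=green, 3=blue, 4=red, 5=green, 6=green, 7=green, 8=red, 9=blue.
That is already a proper 3-coloring.

Yes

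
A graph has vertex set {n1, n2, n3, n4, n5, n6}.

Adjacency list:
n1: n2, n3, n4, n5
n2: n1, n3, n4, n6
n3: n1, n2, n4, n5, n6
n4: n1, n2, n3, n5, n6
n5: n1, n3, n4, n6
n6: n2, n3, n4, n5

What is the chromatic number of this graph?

n1, n3, n4, n5 form a clique, so at least 4 colors are needed.
4 colors suffice: color 1 → {n3}; color 2 → {n4}; color 3 → {n1, n6}; color 4 → {n2, n5}. Each edge has distinct colors on its endpoints.

4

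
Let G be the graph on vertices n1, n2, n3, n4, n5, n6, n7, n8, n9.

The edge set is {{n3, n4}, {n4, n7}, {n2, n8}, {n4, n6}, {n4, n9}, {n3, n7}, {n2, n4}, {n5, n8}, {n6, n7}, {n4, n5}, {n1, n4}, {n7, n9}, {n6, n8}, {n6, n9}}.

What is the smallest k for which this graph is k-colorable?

n4, n6, n7, n9 are mutually adjacent (a clique of size 4), so at least 4 colors are needed.
4 colors suffice: color 1 → {n4, n8}; color 2 → {n1, n2, n3, n5, n6}; color 3 → {n7}; color 4 → {n9}. No two adjacent vertices share a color.

4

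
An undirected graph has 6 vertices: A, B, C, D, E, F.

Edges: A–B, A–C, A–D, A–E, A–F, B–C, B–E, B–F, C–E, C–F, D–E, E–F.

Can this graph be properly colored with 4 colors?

No

A, B, C, E, F are mutually adjacent (a clique of size 5), so at least 5 colors are needed.
So 4 colors are not enough.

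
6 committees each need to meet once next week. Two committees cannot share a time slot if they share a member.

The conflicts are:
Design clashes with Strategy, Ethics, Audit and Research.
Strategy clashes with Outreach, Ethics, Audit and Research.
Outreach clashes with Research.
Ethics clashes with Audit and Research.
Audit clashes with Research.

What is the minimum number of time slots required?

Design, Strategy, Ethics, Audit, Research pairwise conflict, so at least 5 time slots are needed.
A valid assignment using 5 time slots: Design=3, Strategy=2, Outreach=3, Ethics=5, Audit=4, Research=1. Every pair that conflicts lands in different time slots.

5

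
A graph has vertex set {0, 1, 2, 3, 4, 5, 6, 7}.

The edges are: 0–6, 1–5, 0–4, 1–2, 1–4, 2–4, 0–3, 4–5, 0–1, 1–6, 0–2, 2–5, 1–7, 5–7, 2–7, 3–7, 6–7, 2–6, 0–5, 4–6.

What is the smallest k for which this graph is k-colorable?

5

0, 1, 2, 4, 5 form a clique, so at least 5 colors are needed.
5 colors suffice: color red → {2, 3}; color blue → {1}; color green → {0, 7}; color yellow → {5, 6}; color purple → {4}. No two adjacent vertices share a color.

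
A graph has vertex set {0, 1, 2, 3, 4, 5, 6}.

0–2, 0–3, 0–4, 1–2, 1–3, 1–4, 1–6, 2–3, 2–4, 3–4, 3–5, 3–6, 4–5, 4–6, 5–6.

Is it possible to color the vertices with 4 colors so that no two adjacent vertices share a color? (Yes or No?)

The chromatic number is 4. 1, 3, 4, 6 are pairwise adjacent (a clique of size 4), so at least 4 colors are needed.
4 colors suffice: color a → {3}; color b → {4}; color c → {0, 1, 5}; color d → {2, 6}.
That is already a proper 4-coloring.

Yes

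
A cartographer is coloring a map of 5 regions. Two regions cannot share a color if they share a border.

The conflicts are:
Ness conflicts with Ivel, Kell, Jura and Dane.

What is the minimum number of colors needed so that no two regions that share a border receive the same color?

2

Ness and Kell conflict, so at least 2 colors are needed.
A valid assignment using 2 colors: Ness=1, Ivel=2, Kell=2, Jura=2, Dane=2. Each listed conflict is separated.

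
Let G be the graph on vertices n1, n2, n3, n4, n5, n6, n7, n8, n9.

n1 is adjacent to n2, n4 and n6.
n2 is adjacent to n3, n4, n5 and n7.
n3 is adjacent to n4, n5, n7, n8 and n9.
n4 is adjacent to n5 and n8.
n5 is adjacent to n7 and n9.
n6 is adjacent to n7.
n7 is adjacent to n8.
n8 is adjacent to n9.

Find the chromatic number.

n2, n3, n5, n7 form a clique, so at least 4 colors are needed.
4 colors suffice: color 1 → {n1, n3}; color 2 → {n4, n7, n9}; color 3 → {n5, n6, n8}; color 4 → {n2}. No two adjacent vertices share a color.

4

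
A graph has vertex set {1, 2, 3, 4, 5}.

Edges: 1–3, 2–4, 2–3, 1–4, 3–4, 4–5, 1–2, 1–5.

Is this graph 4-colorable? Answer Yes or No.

The chromatic number is 4. 1, 2, 3, 4 form a clique, so at least 4 colors are needed.
4 colors suffice: color red → {4}; color blue → {1}; color green → {3, 5}; color yellow → {2}.
That is already a proper 4-coloring.

Yes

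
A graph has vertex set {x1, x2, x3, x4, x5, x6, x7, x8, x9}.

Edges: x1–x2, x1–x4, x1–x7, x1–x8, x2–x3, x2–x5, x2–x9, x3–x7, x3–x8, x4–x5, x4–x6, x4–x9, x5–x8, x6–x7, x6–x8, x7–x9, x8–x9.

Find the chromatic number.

2

x1 and x2 are adjacent, so at least 2 colors are needed.
2 colors suffice: x1=2, x2=1, x3=2, x4=1, x5=2, x6=2, x7=1, x8=1, x9=2. No two adjacent vertices share a color.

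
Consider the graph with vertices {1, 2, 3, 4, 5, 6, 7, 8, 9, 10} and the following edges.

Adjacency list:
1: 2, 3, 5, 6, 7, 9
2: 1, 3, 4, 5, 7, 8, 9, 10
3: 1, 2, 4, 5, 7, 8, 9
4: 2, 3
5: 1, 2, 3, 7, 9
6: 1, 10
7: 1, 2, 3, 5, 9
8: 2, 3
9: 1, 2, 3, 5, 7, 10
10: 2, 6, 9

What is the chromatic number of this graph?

1, 2, 3, 5, 7, 9 are mutually adjacent (a clique of size 6), so at least 6 colors are needed.
6 colors suffice: color a → {2, 6}; color b → {3, 10}; color c → {1, 4, 8}; color d → {9}; color e → {5}; color f → {7}. Every edge joins two different colors.

6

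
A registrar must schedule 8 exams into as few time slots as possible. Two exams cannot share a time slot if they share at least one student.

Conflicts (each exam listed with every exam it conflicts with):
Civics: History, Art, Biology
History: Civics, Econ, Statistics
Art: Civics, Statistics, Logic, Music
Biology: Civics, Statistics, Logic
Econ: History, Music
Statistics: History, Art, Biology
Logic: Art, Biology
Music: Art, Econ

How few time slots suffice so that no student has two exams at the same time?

3

The cycle Art-Civics-History-Econ-Music-Art has odd length 5, so it cannot be 2-colored; at least 3 time slots are needed.
Using 3 time slots: Civics=2, History=1, Art=1, Biology=1, Econ=3, Statistics=2, Logic=2, Music=2. Each listed conflict is separated.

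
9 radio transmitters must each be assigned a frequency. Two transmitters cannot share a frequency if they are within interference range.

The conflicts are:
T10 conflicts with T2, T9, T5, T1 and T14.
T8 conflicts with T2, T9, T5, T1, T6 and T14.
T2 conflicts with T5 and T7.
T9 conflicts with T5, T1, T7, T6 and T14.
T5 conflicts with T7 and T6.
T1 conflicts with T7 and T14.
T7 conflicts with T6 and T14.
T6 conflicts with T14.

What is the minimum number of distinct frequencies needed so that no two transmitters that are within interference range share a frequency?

T10, T9, T1, T14 are mutually in conflict, so at least 4 frequencies are needed.
4 frequencies suffice: frequency 1 → {T2, T9}; frequency 2 → {T5, T14}; frequency 3 → {T10, T8, T7}; frequency 4 → {T1, T6}. No two conflicting transmitters share a frequency.

4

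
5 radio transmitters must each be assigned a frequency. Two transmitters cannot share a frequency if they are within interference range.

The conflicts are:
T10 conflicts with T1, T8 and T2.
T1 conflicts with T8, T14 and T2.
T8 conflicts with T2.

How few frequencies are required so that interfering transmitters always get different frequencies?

4

T10, T1, T8, T2 all conflict with each other, so at least 4 frequencies are needed.
A valid assignment using 4 frequencies: T10=3, T1=1, T8=4, T14=2, T2=2. Every pair that conflicts lands in different frequencies.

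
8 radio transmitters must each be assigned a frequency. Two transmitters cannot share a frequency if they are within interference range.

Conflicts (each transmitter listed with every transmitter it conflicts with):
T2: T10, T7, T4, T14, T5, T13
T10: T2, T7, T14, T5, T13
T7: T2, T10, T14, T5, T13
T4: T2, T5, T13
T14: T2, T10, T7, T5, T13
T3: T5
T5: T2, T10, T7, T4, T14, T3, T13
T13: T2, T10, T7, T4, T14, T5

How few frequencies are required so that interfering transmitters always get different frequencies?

T2, T10, T7, T14, T5, T13 pairwise conflict, so at least 6 frequencies are needed.
Using 6 frequencies: T2=3, T10=4, T7=6, T4=4, T14=5, T3=2, T5=1, T13=2. Every pair that conflicts lands in different frequencies.

6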